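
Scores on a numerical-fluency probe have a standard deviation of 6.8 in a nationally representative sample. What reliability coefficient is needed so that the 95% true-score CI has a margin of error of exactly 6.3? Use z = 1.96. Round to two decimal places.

Required SEM = 6.3 / 1.96 ≃ 3.2143
Required reliability = 1 − (SEM/SD)² = 1 − 0.2234 ≃ 0.7766

0.78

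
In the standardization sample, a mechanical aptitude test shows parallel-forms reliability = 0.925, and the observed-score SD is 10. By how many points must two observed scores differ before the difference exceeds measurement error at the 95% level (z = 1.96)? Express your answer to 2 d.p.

7.59

SEM = 10.0000*√(1 − 0.9250) ≈ 2.7386
SE_diff = SEM * √2 ≈ 2.7386 * 1.4142 ≈ 3.8730
Smallest detectable difference = 1.96*3.8730 ≈ 7.5910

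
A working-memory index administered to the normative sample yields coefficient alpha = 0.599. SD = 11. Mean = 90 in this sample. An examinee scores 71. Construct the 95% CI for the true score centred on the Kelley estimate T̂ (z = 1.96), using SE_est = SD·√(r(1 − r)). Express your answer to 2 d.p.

T̂ = r·X + (1 − r)·M = 0.599×71 + 0.401×90 = 42.529 + 36.090 ≃ 78.619
SE_est = SD × √(r(1 − r)) = 11.000 × √0.240 ≃ 11.000 × 0.490 ≃ 5.391
95% CI: 78.619 ± 10.567 ≃ (68.052, 89.186)

[68.05, 89.19]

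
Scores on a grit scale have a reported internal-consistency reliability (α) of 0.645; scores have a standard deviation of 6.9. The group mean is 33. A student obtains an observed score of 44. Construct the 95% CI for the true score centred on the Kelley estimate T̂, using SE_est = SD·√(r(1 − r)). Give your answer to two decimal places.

T̂ = r·X + (1 − r)·M = 0.64500·44 + 0.35500·33 = 28.38000 + 11.71500 ≈ 40.09500
SE_est = 6.90000·√[r(1 − r)] ≈ 3.30174
CI = 40.09500 ± 1.96 · 3.30174 → [33.62359, 46.56641]

[33.62, 46.57]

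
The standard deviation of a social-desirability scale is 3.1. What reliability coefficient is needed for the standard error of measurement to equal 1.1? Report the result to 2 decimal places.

Required reliability = 1 − (SEM/SD)² = 1 − 0.126 ≈ 0.874

0.87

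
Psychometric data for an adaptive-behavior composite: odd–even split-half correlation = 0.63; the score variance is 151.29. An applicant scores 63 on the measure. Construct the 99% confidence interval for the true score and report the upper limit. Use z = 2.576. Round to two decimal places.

σ = 151.29^(1/2) = 12.3000
Full-length reliability (Spearman-Brown) = 2(0.63)/(1+0.63) ≈ 0.7730
The standard error of measurement is 12.3000×√(1 − 0.7730) ≈ 12.3000×0.4764 ≈ 5.8602.
2.576 × SEM ≈ 15.0959
Upper bound: 63 + 15.0959 = 78.0959

78.10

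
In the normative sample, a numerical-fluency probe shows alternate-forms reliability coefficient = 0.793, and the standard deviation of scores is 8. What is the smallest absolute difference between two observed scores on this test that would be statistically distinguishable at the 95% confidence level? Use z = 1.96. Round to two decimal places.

10.09

The standard error of measurement is 8.000*√(1 − 0.793) ≈ 8.000*0.455 ≈ 3.640.
SE_diff = √2 * SEM ≈ 5.147
Smallest detectable difference = 1.96*5.147 ≈ 10.089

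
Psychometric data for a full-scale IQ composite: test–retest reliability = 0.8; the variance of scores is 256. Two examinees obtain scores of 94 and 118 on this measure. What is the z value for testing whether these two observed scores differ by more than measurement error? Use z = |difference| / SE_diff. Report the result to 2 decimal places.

SD = √256 ≈ 16.00000
The standard error of measurement is 16.00000×√(1 − 0.80000) ≈ 16.00000×0.44721 ≈ 7.15542.
SE_diff = √2 × SEM ≈ 10.11929
z = |94 − 118| / 10.11929 = 24 / 10.11929 ≈ 2.37171

2.37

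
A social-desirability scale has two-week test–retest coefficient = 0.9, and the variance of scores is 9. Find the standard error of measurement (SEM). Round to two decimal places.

σ = 9^(1/2) = 3.0000
The standard error of measurement is 3.0000×√(1 − 0.9000) ≃ 3.0000×0.3162 ≃ 0.9487.

0.95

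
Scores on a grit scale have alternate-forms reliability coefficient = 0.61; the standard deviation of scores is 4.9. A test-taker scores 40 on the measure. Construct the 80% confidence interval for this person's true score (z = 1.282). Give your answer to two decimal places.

[36.08, 43.92]

SEM = 4.9000×√(1 − 0.6100) ≈ 3.0600
Margin = 1.282 × 3.0600 ≈ 3.9230
80% CI: 40 ± 3.9230 = [36.0770, 43.9230]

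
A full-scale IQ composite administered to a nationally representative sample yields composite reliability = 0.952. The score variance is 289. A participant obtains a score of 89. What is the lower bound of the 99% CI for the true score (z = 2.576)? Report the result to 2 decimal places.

σ = 289^(1/2) = 17.0000
SEM = 17.0000 × √(1 − 0.9520) = 17.0000 × √0.0480 ≃ 17.0000 × 0.2191 ≃ 3.7245
2.576 × SEM ≃ 9.5943
Lower bound: 89 − 9.5943 = 79.4057

79.41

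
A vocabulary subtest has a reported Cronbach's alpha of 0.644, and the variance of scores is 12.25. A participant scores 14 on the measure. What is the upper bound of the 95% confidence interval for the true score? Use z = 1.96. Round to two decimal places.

SD = √12.25 ≈ 3.500
SEM = 3.500*√(1 − 0.644) ≈ 2.088
1.96 * SEM ≈ 4.093
Upper limit = 14 + 4.093 ≈ 18.093

18.09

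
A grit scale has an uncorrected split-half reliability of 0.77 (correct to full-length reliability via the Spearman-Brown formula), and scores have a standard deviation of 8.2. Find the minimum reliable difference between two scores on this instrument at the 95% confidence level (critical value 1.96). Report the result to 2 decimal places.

8.19

Full-length reliability (Spearman-Brown) = 2(0.77)/(1+0.77) ≈ 0.87006
SEM = 8.20000*√(1 − 0.87006) ≈ 2.95591
Standard error of the difference = 2.95591·√2 ≈ 4.18029
Smallest detectable difference = 1.96*4.18029 ≈ 8.19336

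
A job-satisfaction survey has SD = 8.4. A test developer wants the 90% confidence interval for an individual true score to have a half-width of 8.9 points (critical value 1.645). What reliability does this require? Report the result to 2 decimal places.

SEM needed = half-width / z = 8.9/1.645 ≈ 5.41033
r = 1 − (SEM / SD)² = 1 − (5.41033 / 8.4)² ≈ 1 − 0.41485 ≈ 0.58515

0.59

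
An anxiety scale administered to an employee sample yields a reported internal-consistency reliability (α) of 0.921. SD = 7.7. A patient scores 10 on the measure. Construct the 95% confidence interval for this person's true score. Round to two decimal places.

The standard error of measurement is 7.7000*√(1 − 0.9210) ≃ 7.7000*0.2811 ≃ 2.1642.
Margin = 1.96 * 2.1642 ≃ 4.2419
CI = 10 ± 4.2419 → [5.7581, 14.2419]

[5.76, 14.24]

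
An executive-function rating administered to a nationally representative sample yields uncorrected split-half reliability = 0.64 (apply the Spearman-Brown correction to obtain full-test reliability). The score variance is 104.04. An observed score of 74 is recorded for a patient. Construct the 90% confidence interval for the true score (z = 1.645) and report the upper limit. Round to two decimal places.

SD = √104.04 ≈ 10.200
Full-length reliability (Spearman-Brown) = 2(0.64)/(1+0.64) ≈ 0.780
SEM = 10.200 × √(1 − 0.780) = 10.200 × √0.220 ≈ 10.200 × 0.469 ≈ 4.779
Margin = 1.645 × 4.779 ≈ 7.861
Upper bound: 74 + 7.861 = 81.861

81.86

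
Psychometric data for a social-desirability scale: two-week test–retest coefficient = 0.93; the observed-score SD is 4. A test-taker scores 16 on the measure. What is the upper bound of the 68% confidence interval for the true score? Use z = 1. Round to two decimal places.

The standard error of measurement is 4.0000·√(1 − 0.9300) ≃ 4.0000·0.2646 ≃ 1.0583.
Margin = 1 · 1.0583 ≃ 1.0583
Upper limit = 16 + 1.0583 ≃ 17.0583

17.06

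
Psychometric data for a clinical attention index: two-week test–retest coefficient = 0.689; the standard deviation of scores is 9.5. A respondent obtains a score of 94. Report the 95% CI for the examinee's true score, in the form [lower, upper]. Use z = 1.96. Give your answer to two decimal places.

[83.62, 104.38]

SEM = 9.500×√(1 − 0.689) ≈ 5.298
Half-width = 1.96×5.298 ≈ 10.384
CI = 94 ± 10.384 → [83.616, 104.384]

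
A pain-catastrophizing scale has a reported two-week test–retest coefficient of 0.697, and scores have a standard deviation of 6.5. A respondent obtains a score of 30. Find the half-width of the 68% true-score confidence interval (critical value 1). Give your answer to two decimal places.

SEM = 6.500 · √(1 − 0.697) = 6.500 · √0.303 ≃ 6.500 · 0.550 ≃ 3.578
Half-width = 1·3.578 ≃ 3.578

3.58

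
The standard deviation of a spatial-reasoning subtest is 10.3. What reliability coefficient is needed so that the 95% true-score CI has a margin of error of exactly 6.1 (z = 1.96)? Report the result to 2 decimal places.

0.91

Required SEM = 6.1 / 1.96 ≈ 3.112
r = 1 − (3.112/10.3)² ≈ 1 − 0.091 ≈ 0.909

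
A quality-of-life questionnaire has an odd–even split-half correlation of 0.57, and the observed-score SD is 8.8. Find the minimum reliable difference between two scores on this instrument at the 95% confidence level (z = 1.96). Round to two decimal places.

12.77

Full-length reliability (Spearman-Brown) = 2(0.57)/(1+0.57) ≈ 0.726
SEM = 8.800·√(1 − 0.726) ≈ 4.605
SE_diff = √2 · SEM ≈ 6.513
Minimum reliable difference = 1.96 · SE_diff ≈ 1.96 · 6.513 ≈ 12.766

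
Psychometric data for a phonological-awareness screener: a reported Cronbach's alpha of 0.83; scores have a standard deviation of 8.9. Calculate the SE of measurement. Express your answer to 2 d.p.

SEM = 8.900×√(1 − 0.830) ≈ 3.670

3.67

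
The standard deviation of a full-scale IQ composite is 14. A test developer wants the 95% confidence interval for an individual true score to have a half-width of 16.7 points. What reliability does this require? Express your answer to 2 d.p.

SEM needed = half-width / z = 16.7/1.96 ≈ 8.5204
r = 1 − (SEM / SD)² = 1 − (8.5204 / 14)² ≈ 1 − 0.3704 ≈ 0.6296

0.63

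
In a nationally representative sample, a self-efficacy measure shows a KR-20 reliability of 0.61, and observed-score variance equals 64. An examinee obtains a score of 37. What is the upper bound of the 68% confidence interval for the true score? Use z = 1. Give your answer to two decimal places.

42.00

SD = √64 ≈ 8.000
The standard error of measurement is 8.000×√(1 − 0.610) ≈ 8.000×0.624 ≈ 4.996.
1 × SEM ≈ 4.996
Upper bound: 37 + 4.996 = 41.996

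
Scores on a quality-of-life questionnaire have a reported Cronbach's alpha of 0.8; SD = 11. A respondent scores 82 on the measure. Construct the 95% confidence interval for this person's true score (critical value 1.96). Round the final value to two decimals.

SEM = 11.000 · √(1 − 0.800) = 11.000 · √0.200 ≈ 11.000 · 0.447 ≈ 4.919
Half-width = 1.96·4.919 ≈ 9.642
95% CI: 82 ± 9.642 = [72.358, 91.642]

[72.36, 91.64]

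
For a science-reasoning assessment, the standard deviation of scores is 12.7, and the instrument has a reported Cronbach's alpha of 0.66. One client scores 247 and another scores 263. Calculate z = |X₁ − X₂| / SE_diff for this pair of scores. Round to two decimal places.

The standard error of measurement is 12.7000×√(1 − 0.6600) ≈ 12.7000×0.5831 ≈ 7.4053.
Standard error of the difference = 7.4053·√2 ≈ 10.4727
z = |247 − 263| / 10.4727 = 16 / 10.4727 ≈ 1.5278

1.53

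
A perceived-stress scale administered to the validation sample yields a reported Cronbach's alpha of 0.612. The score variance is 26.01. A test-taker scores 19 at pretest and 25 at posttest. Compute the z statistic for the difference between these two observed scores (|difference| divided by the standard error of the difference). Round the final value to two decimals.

1.34

σ = 26.01^(1/2) = 5.1000
SEM = 5.1000 × √(1 − 0.6120) = 5.1000 × √0.3880 ≈ 5.1000 × 0.6229 ≈ 3.1768
SE_diff = √2 × SEM ≈ 4.4926
z = 6 / 4.4926 ≈ 1.3355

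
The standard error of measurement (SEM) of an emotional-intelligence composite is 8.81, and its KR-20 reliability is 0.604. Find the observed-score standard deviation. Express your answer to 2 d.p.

SD = 8.81 / √(1 − 0.604) ≃ 14.0000

14.00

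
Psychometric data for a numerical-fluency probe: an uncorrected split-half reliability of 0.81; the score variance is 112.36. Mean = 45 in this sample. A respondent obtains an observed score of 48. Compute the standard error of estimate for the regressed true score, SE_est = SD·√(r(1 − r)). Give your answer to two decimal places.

3.25

σ = 112.36^(1/2) = 10.60000
Full-length reliability (Spearman-Brown) = 2(0.81)/(1+0.81) ≃ 0.89503
SE_est = 10.60000·√[r(1 − r)] ≃ 3.24909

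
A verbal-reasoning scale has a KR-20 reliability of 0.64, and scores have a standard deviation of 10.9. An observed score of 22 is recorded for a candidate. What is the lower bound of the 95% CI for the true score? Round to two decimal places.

SEM = 10.900 · √(1 − 0.640) = 10.900 · √0.360 ≈ 10.900 · 0.600 ≈ 6.540
1.96 · SEM ≈ 12.818
Lower limit = 22 − 12.818 ≈ 9.182

9.18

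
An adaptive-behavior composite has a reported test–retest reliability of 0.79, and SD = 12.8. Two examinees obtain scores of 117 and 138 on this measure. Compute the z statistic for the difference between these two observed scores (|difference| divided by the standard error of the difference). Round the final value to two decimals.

SEM = 12.80000 * √(1 − 0.79000) = 12.80000 * √0.21000 ≃ 12.80000 * 0.45826 ≃ 5.86570
SE_diff = √2 * SEM ≃ 8.29535
z = |117 − 138| / 8.29535 = 21 / 8.29535 ≃ 2.53154

2.53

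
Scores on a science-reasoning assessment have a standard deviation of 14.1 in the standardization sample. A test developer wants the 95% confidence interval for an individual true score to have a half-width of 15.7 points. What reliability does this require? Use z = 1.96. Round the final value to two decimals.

0.68

Required SEM = 15.7 / 1.96 ≈ 8.01020
Required reliability = 1 − (SEM/SD)² = 1 − 0.32274 ≈ 0.67726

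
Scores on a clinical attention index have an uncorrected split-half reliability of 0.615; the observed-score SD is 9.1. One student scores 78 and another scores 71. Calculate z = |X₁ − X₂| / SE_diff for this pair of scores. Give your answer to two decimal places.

1.11

Full-length reliability (Spearman-Brown) = 2(0.615)/(1+0.615) ≈ 0.7616
SEM = 9.1000×√(1 − 0.7616) ≈ 4.4431
Standard error of the difference = 4.4431·√2 ≈ 6.2835
z = 7 / 6.2835 ≈ 1.1140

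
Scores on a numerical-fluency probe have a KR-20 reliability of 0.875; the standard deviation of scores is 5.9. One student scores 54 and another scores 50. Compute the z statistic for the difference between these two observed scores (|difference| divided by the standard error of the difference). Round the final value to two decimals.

1.36

SEM = 5.90000 * √(1 − 0.87500) = 5.90000 * √0.12500 ≃ 5.90000 * 0.35355 ≃ 2.08597
SE_diff = SEM * √2 ≃ 2.08597 * 1.41421 ≃ 2.95000
z = 4 / 2.95000 ≃ 1.35593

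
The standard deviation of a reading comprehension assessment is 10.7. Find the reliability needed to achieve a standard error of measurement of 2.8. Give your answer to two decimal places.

r = 1 − (SEM / SD)² = 1 − (2.8000 / 10.7)² ≈ 1 − 0.0685 ≈ 0.9315

0.93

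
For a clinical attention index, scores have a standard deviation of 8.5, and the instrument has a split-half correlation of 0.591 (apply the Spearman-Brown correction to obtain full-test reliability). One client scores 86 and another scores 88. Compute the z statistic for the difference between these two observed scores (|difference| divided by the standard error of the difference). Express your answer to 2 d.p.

Full-length reliability (Spearman-Brown) = 2(0.591)/(1+0.591) ≈ 0.74293
SEM = 8.50000×√(1 − 0.74293) ≈ 4.30968
Standard error of the difference = 4.30968·√2 ≈ 6.09481
z = |86 − 88| / 6.09481 = 2 / 6.09481 ≈ 0.32815

0.33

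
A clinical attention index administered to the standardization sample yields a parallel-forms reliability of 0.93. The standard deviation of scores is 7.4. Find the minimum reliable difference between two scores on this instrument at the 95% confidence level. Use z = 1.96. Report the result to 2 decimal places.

5.43

SEM = 7.4000 × √(1 − 0.9300) = 7.4000 × √0.0700 ≈ 7.4000 × 0.2646 ≈ 1.9579
SE_diff = √2 × SEM ≈ 2.7688
Minimum reliable difference = 1.96 × SE_diff ≈ 1.96 × 2.7688 ≈ 5.4269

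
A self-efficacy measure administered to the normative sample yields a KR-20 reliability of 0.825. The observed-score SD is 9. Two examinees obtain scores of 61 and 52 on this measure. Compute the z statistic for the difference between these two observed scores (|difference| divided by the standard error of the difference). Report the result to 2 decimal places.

The standard error of measurement is 9.000×√(1 − 0.825) ≃ 9.000×0.418 ≃ 3.765.
SE_diff = SEM × √2 ≃ 3.765 × 1.414 ≃ 5.324
z = |61 − 52| / 5.324 = 9 / 5.324 ≃ 1.690

1.69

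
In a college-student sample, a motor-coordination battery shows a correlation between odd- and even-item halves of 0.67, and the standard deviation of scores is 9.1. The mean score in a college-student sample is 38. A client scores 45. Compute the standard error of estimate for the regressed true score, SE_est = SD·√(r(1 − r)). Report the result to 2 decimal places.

r_full = 2·0.67 / (1 + 0.67) ≈ 0.802
SE_est = 9.100·√[r(1 − r)] ≈ 3.624

3.62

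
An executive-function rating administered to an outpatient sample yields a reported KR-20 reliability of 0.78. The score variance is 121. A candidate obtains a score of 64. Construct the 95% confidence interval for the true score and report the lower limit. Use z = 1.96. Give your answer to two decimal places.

53.89

SD = √121 ≈ 11.0000
SEM = 11.0000*√(1 − 0.7800) ≈ 5.1595
1.96 * SEM ≈ 10.1125
Lower limit = 64 − 10.1125 ≈ 53.8875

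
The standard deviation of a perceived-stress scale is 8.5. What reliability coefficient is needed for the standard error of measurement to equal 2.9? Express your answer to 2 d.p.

0.88

r = 1 − (2.9000/8.5)² ≈ 1 − 0.1164 ≈ 0.8836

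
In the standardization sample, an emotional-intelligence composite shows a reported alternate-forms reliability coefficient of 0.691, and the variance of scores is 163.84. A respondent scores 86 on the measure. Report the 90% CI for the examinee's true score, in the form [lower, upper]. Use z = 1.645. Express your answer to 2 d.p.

[74.30, 97.70]

SD = √163.84 ≈ 12.80000
SEM = 12.80000 × √(1 − 0.69100) = 12.80000 × √0.30900 ≈ 12.80000 × 0.55588 ≈ 7.11523
Margin = 1.645 × 7.11523 ≈ 11.70456
CI = 86 ± 11.70456 → [74.29544, 97.70456]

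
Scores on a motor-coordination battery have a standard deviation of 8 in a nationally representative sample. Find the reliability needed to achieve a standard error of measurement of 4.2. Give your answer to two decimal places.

r = 1 − (4.2000/8)² ≈ 1 − 0.2756 ≈ 0.7244

0.72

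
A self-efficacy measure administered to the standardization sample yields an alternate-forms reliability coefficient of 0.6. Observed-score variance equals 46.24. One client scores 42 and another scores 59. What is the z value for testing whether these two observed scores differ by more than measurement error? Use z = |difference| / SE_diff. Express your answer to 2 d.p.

σ = 46.24^(1/2) = 6.800
SEM = 6.800 · √(1 − 0.600) = 6.800 · √0.400 ≈ 6.800 · 0.632 ≈ 4.301
SE_diff = SEM · √2 ≈ 4.301 · 1.414 ≈ 6.082
z = 17 / 6.082 ≈ 2.795

2.80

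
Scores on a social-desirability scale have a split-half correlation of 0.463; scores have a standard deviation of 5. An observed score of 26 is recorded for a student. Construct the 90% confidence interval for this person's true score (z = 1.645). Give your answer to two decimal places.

[21.02, 30.98]

Spearman-Brown: r = 2(0.463) / (1 + 0.463) = 0.9260 / 1.4630 ≃ 0.6329
SEM = 5.0000 * √(1 − 0.6329) = 5.0000 * √0.3671 ≃ 5.0000 * 0.6058 ≃ 3.0292
Half-width = 1.645*3.0292 ≃ 4.9831
Interval: (21.0169, 30.9831)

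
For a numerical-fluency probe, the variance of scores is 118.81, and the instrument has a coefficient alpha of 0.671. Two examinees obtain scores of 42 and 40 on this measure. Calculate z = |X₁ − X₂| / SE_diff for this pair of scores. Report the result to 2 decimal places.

0.23

σ = 118.81^(1/2) = 10.90000
SEM = 10.90000*√(1 − 0.67100) ≈ 6.25208
SE_diff = SEM * √2 ≈ 6.25208 * 1.41421 ≈ 8.84177
z = 2 / 8.84177 ≈ 0.22620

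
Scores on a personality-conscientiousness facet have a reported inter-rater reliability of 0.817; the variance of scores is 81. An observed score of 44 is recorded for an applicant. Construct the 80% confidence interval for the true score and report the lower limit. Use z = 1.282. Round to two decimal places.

SD = √81 = 9.00000
The standard error of measurement is 9.00000·√(1 − 0.81700) ≈ 9.00000·0.42778 ≈ 3.85006.
Half-width = 1.282·3.85006 ≈ 4.93578
Lower bound: 44 − 4.93578 = 39.06422

39.06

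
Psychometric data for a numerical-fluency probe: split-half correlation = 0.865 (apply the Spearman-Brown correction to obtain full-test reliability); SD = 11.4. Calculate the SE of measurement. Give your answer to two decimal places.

Full-length reliability (Spearman-Brown) = 2(0.865)/(1+0.865) ≈ 0.928
SEM = 11.400 × √(1 − 0.928) = 11.400 × √0.072 ≈ 11.400 × 0.269 ≈ 3.067

3.07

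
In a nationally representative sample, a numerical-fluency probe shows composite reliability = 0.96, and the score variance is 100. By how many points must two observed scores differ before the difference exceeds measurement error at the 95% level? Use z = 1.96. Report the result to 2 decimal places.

5.54

SD = √100 = 10.000
The standard error of measurement is 10.000·√(1 − 0.960) ≃ 10.000·0.200 ≃ 2.000.
Standard error of the difference = 2.000·√2 ≃ 2.828
Minimum reliable difference = 1.96 · SE_diff ≃ 1.96 · 2.828 ≃ 5.544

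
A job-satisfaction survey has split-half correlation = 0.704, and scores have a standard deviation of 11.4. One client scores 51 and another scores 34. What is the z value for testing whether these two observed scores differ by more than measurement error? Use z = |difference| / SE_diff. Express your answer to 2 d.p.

r_full = 2·0.704 / (1 + 0.704) ≈ 0.8263
SEM = 11.4000 · √(1 − 0.8263) = 11.4000 · √0.1737 ≈ 11.4000 · 0.4168 ≈ 4.7513
SE_diff = SEM · √2 ≈ 4.7513 · 1.4142 ≈ 6.7194
z = |51 − 34| / 6.7194 = 17 / 6.7194 ≈ 2.5300

2.53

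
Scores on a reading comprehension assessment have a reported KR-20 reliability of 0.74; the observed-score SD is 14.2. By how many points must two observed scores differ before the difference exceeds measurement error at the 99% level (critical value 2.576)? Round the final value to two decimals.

SEM = 14.200 · √(1 − 0.740) = 14.200 · √0.260 ≈ 14.200 · 0.510 ≈ 7.241
Standard error of the difference = 7.241·√2 ≈ 10.240
Smallest detectable difference = 2.576·10.240 ≈ 26.378

26.38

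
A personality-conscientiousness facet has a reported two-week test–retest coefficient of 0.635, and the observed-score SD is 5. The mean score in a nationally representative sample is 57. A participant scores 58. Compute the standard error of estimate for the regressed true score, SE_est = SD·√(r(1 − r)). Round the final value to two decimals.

SE_est = 5.000*√(0.635*0.365) ≈ 2.407

2.41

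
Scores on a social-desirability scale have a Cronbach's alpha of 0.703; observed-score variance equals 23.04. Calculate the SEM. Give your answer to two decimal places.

2.62

SD = √23.04 ≈ 4.8000
SEM = 4.8000×√(1 − 0.7030) ≈ 2.6159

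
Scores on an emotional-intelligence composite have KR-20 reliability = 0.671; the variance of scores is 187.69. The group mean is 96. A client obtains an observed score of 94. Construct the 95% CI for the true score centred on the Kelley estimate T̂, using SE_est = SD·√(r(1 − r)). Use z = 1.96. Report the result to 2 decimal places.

[82.04, 107.27]

σ = 187.69^(1/2) = 13.700
T̂ = r·X + (1 − r)·M = 0.671*94 + 0.329*96 = 63.074 + 31.584 ≈ 94.658
SE_est = SD * √(r(1 − r)) = 13.700 * √0.221 ≈ 13.700 * 0.470 ≈ 6.437
95% CI: 94.658 ± 12.616 ≈ (82.042, 107.274)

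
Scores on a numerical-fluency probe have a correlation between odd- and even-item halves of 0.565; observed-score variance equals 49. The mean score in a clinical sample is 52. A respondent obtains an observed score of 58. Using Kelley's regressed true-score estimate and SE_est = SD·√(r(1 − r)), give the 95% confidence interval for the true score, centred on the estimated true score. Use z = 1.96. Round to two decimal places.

[50.19, 62.48]

σ = 49^(1/2) = 7.000
Spearman-Brown: r = 2(0.565) / (1 + 0.565) = 1.130 / 1.565 ≃ 0.722
T̂ = 0.722(58) + 0.278(52) ≃ 56.332
SE_est = SD · √(r(1 − r)) = 7.000 · √0.201 ≃ 7.000 · 0.448 ≃ 3.136
CI = 56.332 ± 1.96 · 3.136 → [50.186, 62.479]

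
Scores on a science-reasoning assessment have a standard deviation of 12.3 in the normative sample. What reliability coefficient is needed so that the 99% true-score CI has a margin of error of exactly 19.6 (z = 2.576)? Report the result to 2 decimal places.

SEM needed = half-width / z = 19.6/2.576 ≈ 7.60870
r = 1 − (SEM / SD)² = 1 − (7.60870 / 12.3)² ≈ 1 − 0.38266 ≈ 0.61734

0.62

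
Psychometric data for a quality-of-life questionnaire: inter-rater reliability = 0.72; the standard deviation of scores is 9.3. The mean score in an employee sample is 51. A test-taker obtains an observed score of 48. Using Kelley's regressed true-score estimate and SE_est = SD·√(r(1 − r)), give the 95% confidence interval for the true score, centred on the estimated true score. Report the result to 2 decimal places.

T̂ = 0.72000(48) + 0.28000(51) ≈ 48.84000
SE_est = SD × √(r(1 − r)) = 9.30000 × √0.20160 ≈ 9.30000 × 0.44900 ≈ 4.17569
CI = 48.84000 ± 1.96 × 4.17569 → [40.65565, 57.02435]

[40.66, 57.02]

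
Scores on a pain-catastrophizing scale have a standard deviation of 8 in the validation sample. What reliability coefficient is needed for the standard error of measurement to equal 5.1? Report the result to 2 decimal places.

0.59

Required reliability = 1 − (SEM/SD)² = 1 − 0.40641 ≈ 0.59359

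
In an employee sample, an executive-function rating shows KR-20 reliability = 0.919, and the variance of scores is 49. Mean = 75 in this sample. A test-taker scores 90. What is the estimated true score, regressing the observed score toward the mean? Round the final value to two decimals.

Estimated true score = 0.919·90 + (1 − 0.919)·75 ≈ 88.785

88.79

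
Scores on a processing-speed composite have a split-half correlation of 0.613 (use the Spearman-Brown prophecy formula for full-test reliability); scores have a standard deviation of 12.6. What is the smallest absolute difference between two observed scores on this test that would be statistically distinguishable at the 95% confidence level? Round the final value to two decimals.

Spearman-Brown: r = 2(0.613) / (1 + 0.613) = 1.22600 / 1.61300 ≈ 0.76007
The standard error of measurement is 12.60000*√(1 − 0.76007) ≈ 12.60000*0.48982 ≈ 6.17176.
Standard error of the difference = 6.17176·√2 ≈ 8.72818
Minimum reliable difference = 1.96 * SE_diff ≈ 1.96 * 8.72818 ≈ 17.10724

17.11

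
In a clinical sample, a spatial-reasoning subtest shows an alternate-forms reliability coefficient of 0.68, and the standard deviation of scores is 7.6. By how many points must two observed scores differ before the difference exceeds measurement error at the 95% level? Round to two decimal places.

11.92

SEM = 7.60000 · √(1 − 0.68000) = 7.60000 · √0.32000 ≈ 7.60000 · 0.56569 ≈ 4.29921
SE_diff = √2 · SEM ≈ 6.08000
Smallest detectable difference = 1.96·6.08000 ≈ 11.91680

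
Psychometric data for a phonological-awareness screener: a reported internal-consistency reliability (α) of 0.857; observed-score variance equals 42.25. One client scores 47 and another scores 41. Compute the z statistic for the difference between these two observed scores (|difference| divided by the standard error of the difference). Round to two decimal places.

1.73

SD = √42.25 ≃ 6.500
SEM = 6.500 · √(1 − 0.857) = 6.500 · √0.143 ≃ 6.500 · 0.378 ≃ 2.458
Standard error of the difference = 2.458·√2 ≃ 3.476
z = 6 / 3.476 ≃ 1.726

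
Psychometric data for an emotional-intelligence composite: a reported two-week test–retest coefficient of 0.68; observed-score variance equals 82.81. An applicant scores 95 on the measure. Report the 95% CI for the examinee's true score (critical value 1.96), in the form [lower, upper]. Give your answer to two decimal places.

[84.91, 105.09]

SD = √82.81 = 9.10000
SEM = 9.10000*√(1 − 0.68000) ≃ 5.14774
1.96 * SEM ≃ 10.08957
Interval: (84.91043, 105.08957)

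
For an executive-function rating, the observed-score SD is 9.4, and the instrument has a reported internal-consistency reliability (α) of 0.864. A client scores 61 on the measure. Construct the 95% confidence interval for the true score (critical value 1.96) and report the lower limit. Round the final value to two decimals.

54.21

SEM = 9.400 × √(1 − 0.864) = 9.400 × √0.136 ≃ 9.400 × 0.369 ≃ 3.467
Margin = 1.96 × 3.467 ≃ 6.794
Lower bound: 61 − 6.794 = 54.206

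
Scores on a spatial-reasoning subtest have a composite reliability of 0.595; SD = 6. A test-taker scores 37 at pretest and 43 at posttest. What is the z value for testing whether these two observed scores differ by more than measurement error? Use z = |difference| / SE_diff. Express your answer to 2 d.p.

SEM = 6.0000 · √(1 − 0.5950) = 6.0000 · √0.4050 ≃ 6.0000 · 0.6364 ≃ 3.8184
SE_diff = SEM · √2 ≃ 3.8184 · 1.4142 ≃ 5.4000
z = |37 − 43| / 5.4000 = 6 / 5.4000 ≃ 1.1111

1.11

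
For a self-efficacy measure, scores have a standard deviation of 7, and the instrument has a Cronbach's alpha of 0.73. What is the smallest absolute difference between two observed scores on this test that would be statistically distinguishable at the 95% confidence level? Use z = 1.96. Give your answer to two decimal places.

The standard error of measurement is 7.0000×√(1 − 0.7300) ≈ 7.0000×0.5196 ≈ 3.6373.
SE_diff = √2 × SEM ≈ 5.1439
Smallest detectable difference = 1.96×5.1439 ≈ 10.0821

10.08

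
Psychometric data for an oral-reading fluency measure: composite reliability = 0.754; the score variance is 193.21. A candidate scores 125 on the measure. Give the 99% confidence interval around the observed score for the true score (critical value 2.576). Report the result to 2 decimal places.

[107.24, 142.76]

SD = √193.21 = 13.90000
SEM = 13.90000*√(1 − 0.75400) ≈ 6.89418
2.576 * SEM ≈ 17.75940
Interval: (107.24060, 142.75940)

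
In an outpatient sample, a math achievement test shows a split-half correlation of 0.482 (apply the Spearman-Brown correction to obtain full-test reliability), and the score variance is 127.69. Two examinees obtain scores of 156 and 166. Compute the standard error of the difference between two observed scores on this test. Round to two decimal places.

9.45

SD = √127.69 ≈ 11.3000
r_full = 2·0.482 / (1 + 0.482) ≈ 0.6505
SEM = 11.3000 * √(1 − 0.6505) = 11.3000 * √0.3495 ≈ 11.3000 * 0.5912 ≈ 6.6807
SE_diff = SEM * √2 ≈ 6.6807 * 1.4142 ≈ 9.4479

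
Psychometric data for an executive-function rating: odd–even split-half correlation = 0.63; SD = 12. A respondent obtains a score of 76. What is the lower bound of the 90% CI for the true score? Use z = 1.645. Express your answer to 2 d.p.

r_full = 2·0.63 / (1 + 0.63) ≃ 0.7730
SEM = 12.0000 × √(1 − 0.7730) = 12.0000 × √0.2270 ≃ 12.0000 × 0.4764 ≃ 5.7173
Half-width = 1.645×5.7173 ≃ 9.4049
Lower bound: 76 − 9.4049 = 66.5951

66.60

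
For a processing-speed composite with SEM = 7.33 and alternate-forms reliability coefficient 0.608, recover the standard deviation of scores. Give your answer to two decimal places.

SD = SEM / √(1 − r) = 7.33 / √0.392 ≈ 7.33 / 0.626 ≈ 11.707

11.71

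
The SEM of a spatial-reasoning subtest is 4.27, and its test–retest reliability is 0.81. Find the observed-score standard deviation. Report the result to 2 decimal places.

9.80

SD = 4.27 / √(1 − 0.81) ≈ 9.7961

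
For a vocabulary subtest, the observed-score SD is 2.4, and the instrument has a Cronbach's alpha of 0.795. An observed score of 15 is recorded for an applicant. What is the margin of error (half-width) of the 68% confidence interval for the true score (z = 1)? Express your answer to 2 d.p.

1.09

SEM = 2.4000·√(1 − 0.7950) ≃ 1.0866
Half-width = 1·1.0866 ≃ 1.0866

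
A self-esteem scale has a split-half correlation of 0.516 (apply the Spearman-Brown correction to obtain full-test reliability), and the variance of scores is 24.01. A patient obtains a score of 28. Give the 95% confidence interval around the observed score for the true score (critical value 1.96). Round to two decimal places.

SD = √24.01 = 4.900
Spearman-Brown: r = 2(0.516) / (1 + 0.516) = 1.032 / 1.516 ≈ 0.681
SEM = 4.900×√(1 − 0.681) ≈ 2.769
1.96 × SEM ≈ 5.427
CI = 28 ± 5.427 → [22.573, 33.427]

[22.57, 33.43]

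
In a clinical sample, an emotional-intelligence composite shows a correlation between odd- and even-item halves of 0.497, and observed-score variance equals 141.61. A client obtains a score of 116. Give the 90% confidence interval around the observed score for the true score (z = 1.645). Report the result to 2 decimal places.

SD = √141.61 = 11.90000
Full-length reliability (Spearman-Brown) = 2(0.497)/(1+0.497) ≈ 0.66399
The standard error of measurement is 11.90000*√(1 − 0.66399) ≈ 11.90000*0.57966 ≈ 6.89795.
Margin = 1.645 * 6.89795 ≈ 11.34713
Interval: (104.65287, 127.34713)

[104.65, 127.35]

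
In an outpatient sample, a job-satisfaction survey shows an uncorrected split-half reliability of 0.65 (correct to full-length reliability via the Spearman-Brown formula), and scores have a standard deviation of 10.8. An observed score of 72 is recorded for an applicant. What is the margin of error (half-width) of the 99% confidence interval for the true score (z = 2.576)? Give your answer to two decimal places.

12.81

Spearman-Brown: r = 2(0.65) / (1 + 0.65) = 1.300 / 1.650 ≈ 0.788
SEM = 10.800 × √(1 − 0.788) = 10.800 × √0.212 ≈ 10.800 × 0.461 ≈ 4.974
Margin = 2.576 × 4.974 ≈ 12.813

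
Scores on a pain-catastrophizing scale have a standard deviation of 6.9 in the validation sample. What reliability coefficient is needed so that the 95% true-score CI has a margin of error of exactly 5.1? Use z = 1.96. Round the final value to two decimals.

0.86

Required SEM = 5.1 / 1.96 ≈ 2.602
Required reliability = 1 − (SEM/SD)² = 1 − 0.142 ≈ 0.858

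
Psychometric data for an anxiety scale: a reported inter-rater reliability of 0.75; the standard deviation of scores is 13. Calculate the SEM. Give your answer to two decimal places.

SEM = 13.0000*√(1 − 0.7500) ≈ 6.5000

6.50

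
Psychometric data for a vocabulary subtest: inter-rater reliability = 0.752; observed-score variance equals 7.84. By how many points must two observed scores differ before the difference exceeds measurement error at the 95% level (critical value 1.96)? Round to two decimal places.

3.87

SD = √7.84 = 2.80000
SEM = 2.80000×√(1 − 0.75200) ≈ 1.39439
Standard error of the difference = 1.39439·√2 ≈ 1.97196
Minimum reliable difference = 1.96 × SE_diff ≈ 1.96 × 1.97196 ≈ 3.86505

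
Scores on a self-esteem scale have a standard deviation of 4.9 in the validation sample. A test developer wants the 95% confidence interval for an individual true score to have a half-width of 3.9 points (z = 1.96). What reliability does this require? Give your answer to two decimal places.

0.84

SEM needed = half-width / z = 3.9/1.96 ≈ 1.9898
r = 1 − (SEM / SD)² = 1 − (1.9898 / 4.9)² ≈ 1 − 0.1649 ≈ 0.8351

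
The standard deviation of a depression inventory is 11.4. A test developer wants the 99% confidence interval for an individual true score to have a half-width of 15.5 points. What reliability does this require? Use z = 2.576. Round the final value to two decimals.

0.72

SEM needed = half-width / z = 15.5/2.576 ≈ 6.0171
r = 1 − (6.0171/11.4)² ≈ 1 − 0.2786 ≈ 0.7214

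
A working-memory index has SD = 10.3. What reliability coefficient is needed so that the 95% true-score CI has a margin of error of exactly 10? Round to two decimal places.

Required SEM = 10 / 1.96 ≈ 5.1020
Required reliability = 1 − (SEM/SD)² = 1 − 0.2454 ≈ 0.7546

0.75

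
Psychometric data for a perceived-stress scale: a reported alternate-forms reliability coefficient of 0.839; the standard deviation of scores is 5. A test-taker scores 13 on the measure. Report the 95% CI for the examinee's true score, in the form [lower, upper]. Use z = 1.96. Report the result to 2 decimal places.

[9.07, 16.93]

SEM = 5.0000 × √(1 − 0.8390) = 5.0000 × √0.1610 ≈ 5.0000 × 0.4012 ≈ 2.0062
1.96 × SEM ≈ 3.9322
95% CI: 13 ± 3.9322 = [9.0678, 16.9322]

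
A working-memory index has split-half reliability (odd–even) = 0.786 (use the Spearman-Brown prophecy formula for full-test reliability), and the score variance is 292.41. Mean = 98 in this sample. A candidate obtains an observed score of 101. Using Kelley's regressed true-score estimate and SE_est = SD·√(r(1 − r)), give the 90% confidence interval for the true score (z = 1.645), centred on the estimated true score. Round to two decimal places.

[91.51, 109.78]

SD = √292.41 = 17.1000
Full-length reliability (Spearman-Brown) = 2(0.786)/(1+0.786) ≈ 0.8802
Estimated true score = 0.8802×101 + (1 − 0.8802)×98 ≈ 100.6405
SE_est = SD × √(r(1 − r)) = 17.1000 × √0.1055 ≈ 17.1000 × 0.3248 ≈ 5.5533
90% CI: 100.6405 ± 9.1351 ≈ (91.5054, 109.7756)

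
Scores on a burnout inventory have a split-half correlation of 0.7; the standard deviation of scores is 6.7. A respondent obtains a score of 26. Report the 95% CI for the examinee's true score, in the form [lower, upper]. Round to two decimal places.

[20.48, 31.52]

Spearman-Brown: r = 2(0.7) / (1 + 0.7) = 1.400 / 1.700 ≈ 0.824
SEM = 6.700*√(1 − 0.824) ≈ 2.815
Half-width = 1.96*2.815 ≈ 5.517
CI = 26 ± 5.517 → [20.483, 31.517]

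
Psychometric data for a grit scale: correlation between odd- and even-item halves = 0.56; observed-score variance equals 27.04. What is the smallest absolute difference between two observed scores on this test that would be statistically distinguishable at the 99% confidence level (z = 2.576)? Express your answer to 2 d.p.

10.06

SD = √27.04 ≃ 5.2000
Full-length reliability (Spearman-Brown) = 2(0.56)/(1+0.56) ≃ 0.7179
SEM = 5.2000*√(1 − 0.7179) ≃ 2.7616
Standard error of the difference = 2.7616·√2 ≃ 3.9056
Smallest detectable difference = 2.576*3.9056 ≃ 10.0607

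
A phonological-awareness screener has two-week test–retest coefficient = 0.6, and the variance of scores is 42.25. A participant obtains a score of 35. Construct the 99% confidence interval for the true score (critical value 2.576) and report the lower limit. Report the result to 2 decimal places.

SD = √42.25 = 6.50000
The standard error of measurement is 6.50000·√(1 − 0.60000) ≈ 6.50000·0.63246 ≈ 4.11096.
Half-width = 2.576·4.11096 ≈ 10.58984
Lower bound: 35 − 10.58984 = 24.41016

24.41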